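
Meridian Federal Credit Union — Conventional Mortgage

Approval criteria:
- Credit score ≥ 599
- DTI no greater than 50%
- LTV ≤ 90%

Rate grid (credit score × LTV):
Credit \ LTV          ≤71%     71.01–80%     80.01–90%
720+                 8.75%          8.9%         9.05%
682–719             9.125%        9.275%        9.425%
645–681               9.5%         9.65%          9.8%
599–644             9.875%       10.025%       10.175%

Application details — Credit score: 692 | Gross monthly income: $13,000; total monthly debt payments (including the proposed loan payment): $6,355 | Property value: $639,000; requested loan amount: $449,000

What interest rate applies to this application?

Credit score 692 ≥ 599; Debt-to-income = 6,355/13,000 = 48.9% — meets 50% limit
LTV: 449,000 ÷ 639,000 = 70.3%, within 90% cap
Row: 692 falls in 682–719. Column: 70.3% falls in ≤71%. Rate = 9.125%.

9.125%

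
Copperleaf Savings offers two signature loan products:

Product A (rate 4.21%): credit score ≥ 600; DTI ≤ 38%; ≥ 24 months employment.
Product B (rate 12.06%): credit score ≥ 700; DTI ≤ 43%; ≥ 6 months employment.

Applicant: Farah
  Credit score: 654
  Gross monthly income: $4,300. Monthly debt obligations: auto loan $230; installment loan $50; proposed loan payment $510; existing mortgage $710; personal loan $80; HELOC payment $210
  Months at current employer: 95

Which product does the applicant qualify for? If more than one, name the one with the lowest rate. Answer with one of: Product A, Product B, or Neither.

Total debts = (230 + 50 + 510 + 710 + 80 + 210) = 1,790; DTI = 1,790/4,300 = 41.6%.
Product A: score 654 ≥ 600; DTI 41.6% > 38%; employment 95 ≥ 24 mo → does not qualify.
Product B: score 654 < 700; DTI 41.6% ≤ 43%; employment 95 ≥ 6 mo → does not qualify.

Neither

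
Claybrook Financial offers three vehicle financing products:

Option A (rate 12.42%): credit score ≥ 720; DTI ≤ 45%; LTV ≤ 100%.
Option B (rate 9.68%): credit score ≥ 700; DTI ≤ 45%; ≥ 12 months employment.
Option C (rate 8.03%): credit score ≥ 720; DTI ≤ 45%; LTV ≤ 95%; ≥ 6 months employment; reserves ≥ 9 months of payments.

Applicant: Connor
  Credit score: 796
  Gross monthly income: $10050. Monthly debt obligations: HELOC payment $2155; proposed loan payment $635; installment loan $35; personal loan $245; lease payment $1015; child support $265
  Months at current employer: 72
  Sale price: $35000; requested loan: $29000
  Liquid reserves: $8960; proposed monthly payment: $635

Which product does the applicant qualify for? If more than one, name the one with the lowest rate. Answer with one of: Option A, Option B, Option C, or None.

Total debts = (2,155 + 635 + 35 + 245 + 1,015 + 265) = 4,350; DTI = 4,350/10,050 = 43.3%.
LTV = 29,000/35,000 = 82.9%.
Reserves = 8,960/635 = 14.1 months.
Option A: score 796 ≥ 720; DTI 43.3% ≤ 45%; LTV 82.9% ≤ 100% → qualifies.
Option B: score 796 ≥ 700; DTI 43.3% ≤ 45%; employment 72 ≥ 12 mo → qualifies.
Option C: score 796 ≥ 720; DTI 43.3% ≤ 45%; LTV 82.9% ≤ 95%; employment 72 ≥ 6 mo; reserves 14.1 ≥ 9 mo → qualifies.
Qualifying: Option A, Option B, Option C. Lowest rate is 8.03% → Option C.

Option C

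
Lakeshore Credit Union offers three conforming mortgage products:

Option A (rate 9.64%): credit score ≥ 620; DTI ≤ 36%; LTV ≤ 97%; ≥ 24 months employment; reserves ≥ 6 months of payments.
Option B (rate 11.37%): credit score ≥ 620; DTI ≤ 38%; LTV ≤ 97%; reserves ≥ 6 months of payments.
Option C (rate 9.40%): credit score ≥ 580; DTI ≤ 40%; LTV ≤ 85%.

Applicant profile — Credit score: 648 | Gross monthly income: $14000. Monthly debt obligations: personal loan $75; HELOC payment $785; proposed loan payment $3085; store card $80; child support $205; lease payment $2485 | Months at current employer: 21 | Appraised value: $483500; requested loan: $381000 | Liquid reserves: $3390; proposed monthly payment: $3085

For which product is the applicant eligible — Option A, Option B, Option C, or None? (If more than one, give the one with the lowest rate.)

Total debts = (75 + 785 + 3,085 + 80 + 205 + 2,485) = 6,715; DTI = 6,715/14,000 = 48%.
LTV = 381,000/483,500 = 78.8%.
Reserves = 3,390/3,085 = 1.1 months.
Option A: score 648 ≥ 620; DTI 48% > 36%; LTV 78.8% ≤ 97%; employment 21 < 24 mo; reserves 1.1 < 6 mo → does not qualify.
Option B: score 648 ≥ 620; DTI 48% > 38%; LTV 78.8% ≤ 97%; reserves 1.1 < 6 mo → does not qualify.
Option C: score 648 ≥ 580; DTI 48% > 40%; LTV 78.8% ≤ 85% → does not qualify.

None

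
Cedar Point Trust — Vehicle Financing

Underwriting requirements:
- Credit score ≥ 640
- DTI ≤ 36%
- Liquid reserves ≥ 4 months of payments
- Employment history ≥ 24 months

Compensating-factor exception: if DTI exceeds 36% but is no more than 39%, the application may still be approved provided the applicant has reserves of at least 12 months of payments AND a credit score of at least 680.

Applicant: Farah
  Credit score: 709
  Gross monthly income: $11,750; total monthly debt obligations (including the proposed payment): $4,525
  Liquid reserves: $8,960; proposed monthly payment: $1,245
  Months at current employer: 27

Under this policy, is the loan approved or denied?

Credit score 709 ≥ 640 (meets base)
DTI: 4,525 ÷ 11,750 = 38.5%, over the 36% base limit.
Liquid reserves cover 8,960/1,245 = 7.2 months — ≥ 4 required
Employment 27 ≥ 24 months
38.5% falls in the override range (36%–39%), so the compensating-factor test applies.
Reserves 7.2 < 12 months; credit score 709 ≥ 680.
Override conditions not both satisfied; exception does not apply.

Denied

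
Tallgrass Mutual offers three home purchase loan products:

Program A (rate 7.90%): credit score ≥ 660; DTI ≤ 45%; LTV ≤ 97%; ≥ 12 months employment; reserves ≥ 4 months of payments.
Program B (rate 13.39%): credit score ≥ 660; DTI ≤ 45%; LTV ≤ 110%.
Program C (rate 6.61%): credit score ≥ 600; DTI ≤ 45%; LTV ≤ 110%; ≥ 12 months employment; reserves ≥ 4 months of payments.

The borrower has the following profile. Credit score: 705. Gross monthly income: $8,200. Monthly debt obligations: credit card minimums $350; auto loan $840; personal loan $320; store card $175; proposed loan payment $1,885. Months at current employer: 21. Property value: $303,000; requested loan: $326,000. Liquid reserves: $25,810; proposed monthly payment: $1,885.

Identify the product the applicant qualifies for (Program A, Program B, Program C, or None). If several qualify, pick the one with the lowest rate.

Total debts = (350 + 840 + 320 + 175 + 1,885) = 3,570; DTI = 3,570/8,200 = 43.5%.
LTV = 326,000/303,000 = 107.6%.
Reserves = 25,810/1,885 = 13.7 months.
Program A: score 705 ≥ 660; DTI 43.5% ≤ 45%; LTV 107.6% > 97%; employment 21 ≥ 12 mo; reserves 13.7 ≥ 4 mo → does not qualify.
Program B: score 705 ≥ 660; DTI 43.5% ≤ 45%; LTV 107.6% ≤ 110% → qualifies.
Program C: score 705 ≥ 600; DTI 43.5% ≤ 45%; LTV 107.6% ≤ 110%; employment 21 ≥ 12 mo; reserves 13.7 ≥ 4 mo → qualifies.
Qualifying: Program B, Program C. Lowest rate is 6.61% → Program C.

Program C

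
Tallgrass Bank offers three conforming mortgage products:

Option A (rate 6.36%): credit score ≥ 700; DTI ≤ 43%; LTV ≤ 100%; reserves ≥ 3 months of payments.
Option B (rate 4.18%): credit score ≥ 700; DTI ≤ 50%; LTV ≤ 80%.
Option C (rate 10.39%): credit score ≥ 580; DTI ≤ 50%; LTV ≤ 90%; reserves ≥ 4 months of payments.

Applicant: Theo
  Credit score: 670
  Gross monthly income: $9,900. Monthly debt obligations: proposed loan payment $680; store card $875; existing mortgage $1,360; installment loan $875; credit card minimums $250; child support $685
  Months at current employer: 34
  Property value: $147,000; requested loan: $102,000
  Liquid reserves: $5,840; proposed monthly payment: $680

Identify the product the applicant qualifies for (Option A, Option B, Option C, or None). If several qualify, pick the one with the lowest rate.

Total debts = (680 + 875 + 1,360 + 875 + 250 + 685) = 4,725; DTI = 4,725/9,900 = 47.7%.
LTV = 102,000/147,000 = 69.4%.
Reserves = 5,840/680 = 8.6 months.
Option A: score 670 < 700; DTI 47.7% > 43%; LTV 69.4% ≤ 100%; reserves 8.6 ≥ 3 mo → does not qualify.
Option B: score 670 < 700; DTI 47.7% ≤ 50%; LTV 69.4% ≤ 80% → does not qualify.
Option C: score 670 ≥ 580; DTI 47.7% ≤ 50%; LTV 69.4% ≤ 90%; reserves 8.6 ≥ 4 mo → qualifies.

Option C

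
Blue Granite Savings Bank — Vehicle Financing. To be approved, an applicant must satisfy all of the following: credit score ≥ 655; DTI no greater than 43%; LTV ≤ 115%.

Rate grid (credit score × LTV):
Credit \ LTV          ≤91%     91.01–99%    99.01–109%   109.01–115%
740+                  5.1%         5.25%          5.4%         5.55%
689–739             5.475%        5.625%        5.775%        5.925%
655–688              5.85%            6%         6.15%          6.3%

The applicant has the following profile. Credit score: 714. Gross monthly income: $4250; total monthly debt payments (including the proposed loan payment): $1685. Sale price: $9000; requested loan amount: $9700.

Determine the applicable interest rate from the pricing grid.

5.775%

Credit score 714 ≥ 655; DTI = 1,685/4,250 = 39.6% ≤ 43%
LTV: 9,700 ÷ 9,000 = 107.8%, within 115% cap
Credit 714 → row 689–739; LTV 107.8% → column 99.01–109%. Grid cell → 5.775%.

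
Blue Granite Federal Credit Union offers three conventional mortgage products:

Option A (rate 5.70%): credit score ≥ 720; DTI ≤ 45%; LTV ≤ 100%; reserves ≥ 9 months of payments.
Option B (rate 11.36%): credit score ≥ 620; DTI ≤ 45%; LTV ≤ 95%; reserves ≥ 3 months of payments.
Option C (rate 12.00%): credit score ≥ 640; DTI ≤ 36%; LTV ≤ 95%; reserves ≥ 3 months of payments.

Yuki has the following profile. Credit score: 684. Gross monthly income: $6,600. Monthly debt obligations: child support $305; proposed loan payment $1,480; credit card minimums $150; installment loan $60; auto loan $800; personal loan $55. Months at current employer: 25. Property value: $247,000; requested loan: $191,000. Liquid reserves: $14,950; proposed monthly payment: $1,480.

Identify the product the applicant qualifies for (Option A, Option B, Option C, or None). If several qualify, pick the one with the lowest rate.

Option B

Total debts = (305 + 1,480 + 150 + 60 + 800 + 55) = 2,850; DTI = 2,850/6,600 = 43.2%.
LTV = 191,000/247,000 = 77.3%.
Reserves = 14,950/1,480 = 10.1 months.
Option A: score 684 < 720; DTI 43.2% ≤ 45%; LTV 77.3% ≤ 100%; reserves 10.1 ≥ 9 mo → does not qualify.
Option B: score 684 ≥ 620; DTI 43.2% ≤ 45%; LTV 77.3% ≤ 95%; reserves 10.1 ≥ 3 mo → qualifies.
Option C: score 684 ≥ 640; DTI 43.2% > 36%; LTV 77.3% ≤ 95%; reserves 10.1 ≥ 3 mo → does not qualify.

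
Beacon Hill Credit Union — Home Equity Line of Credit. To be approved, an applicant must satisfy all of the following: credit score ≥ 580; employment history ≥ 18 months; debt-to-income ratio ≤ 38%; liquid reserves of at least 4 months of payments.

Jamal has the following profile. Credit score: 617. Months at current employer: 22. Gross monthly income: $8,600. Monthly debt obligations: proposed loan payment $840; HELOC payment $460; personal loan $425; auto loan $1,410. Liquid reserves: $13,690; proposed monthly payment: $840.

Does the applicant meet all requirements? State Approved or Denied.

Approved

Credit score 617 ≥ 580 (meets)
Employment 22 ≥ 18 months
Total monthly debts = (840 + 460 + 425 + 1,410) = 3,135. Debt-to-income = 3,135/8,600 = 36.5% — meets 38% limit
Liquid reserves cover 13,690/840 = 16.3 months — ≥ 4 required
All criteria satisfied.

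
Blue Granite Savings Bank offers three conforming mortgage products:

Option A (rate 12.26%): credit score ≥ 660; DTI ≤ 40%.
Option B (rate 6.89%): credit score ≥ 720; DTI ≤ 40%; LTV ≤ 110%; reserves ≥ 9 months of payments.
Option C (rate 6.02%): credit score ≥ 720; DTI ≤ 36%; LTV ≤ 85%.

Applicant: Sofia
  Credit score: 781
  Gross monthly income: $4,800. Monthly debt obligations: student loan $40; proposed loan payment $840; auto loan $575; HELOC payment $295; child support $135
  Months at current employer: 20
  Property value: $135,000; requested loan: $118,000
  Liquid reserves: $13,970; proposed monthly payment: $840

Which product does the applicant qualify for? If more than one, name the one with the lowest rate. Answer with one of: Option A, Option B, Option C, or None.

Option B

Total debts = (40 + 840 + 575 + 295 + 135) = 1,885; DTI = 1,885/4,800 = 39.3%.
LTV = 118,000/135,000 = 87.4%.
Reserves = 13,970/840 = 16.6 months.
Option A: score 781 ≥ 660; DTI 39.3% ≤ 40% → qualifies.
Option B: score 781 ≥ 720; DTI 39.3% ≤ 40%; LTV 87.4% ≤ 110%; reserves 16.6 ≥ 9 mo → qualifies.
Option C: score 781 ≥ 720; DTI 39.3% > 36%; LTV 87.4% > 85% → does not qualify.
Qualifying: Option A, Option B. Lowest rate is 6.89% → Option B.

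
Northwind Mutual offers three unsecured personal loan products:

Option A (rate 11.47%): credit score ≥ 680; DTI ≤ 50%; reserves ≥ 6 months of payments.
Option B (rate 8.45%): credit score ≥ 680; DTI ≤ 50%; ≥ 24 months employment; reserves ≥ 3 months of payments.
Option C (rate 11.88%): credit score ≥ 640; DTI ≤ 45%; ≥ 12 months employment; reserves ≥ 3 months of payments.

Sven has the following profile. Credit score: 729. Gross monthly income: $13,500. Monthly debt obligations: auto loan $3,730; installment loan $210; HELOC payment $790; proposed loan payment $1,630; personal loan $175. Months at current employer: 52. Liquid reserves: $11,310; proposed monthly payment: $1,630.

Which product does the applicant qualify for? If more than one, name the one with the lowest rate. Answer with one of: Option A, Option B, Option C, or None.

Total debts = (3,730 + 210 + 790 + 1,630 + 175) = 6,535; DTI = 6,535/13,500 = 48.4%.
Reserves = 11,310/1,630 = 6.9 months.
Option A: score 729 ≥ 680; DTI 48.4% ≤ 50%; reserves 6.9 ≥ 6 mo → qualifies.
Option B: score 729 ≥ 680; DTI 48.4% ≤ 50%; employment 52 ≥ 24 mo; reserves 6.9 ≥ 3 mo → qualifies.
Option C: score 729 ≥ 640; DTI 48.4% > 45%; employment 52 ≥ 12 mo; reserves 6.9 ≥ 3 mo → does not qualify.
Qualifying: Option A, Option B. Lowest rate is 8.45% → Option B.

Option B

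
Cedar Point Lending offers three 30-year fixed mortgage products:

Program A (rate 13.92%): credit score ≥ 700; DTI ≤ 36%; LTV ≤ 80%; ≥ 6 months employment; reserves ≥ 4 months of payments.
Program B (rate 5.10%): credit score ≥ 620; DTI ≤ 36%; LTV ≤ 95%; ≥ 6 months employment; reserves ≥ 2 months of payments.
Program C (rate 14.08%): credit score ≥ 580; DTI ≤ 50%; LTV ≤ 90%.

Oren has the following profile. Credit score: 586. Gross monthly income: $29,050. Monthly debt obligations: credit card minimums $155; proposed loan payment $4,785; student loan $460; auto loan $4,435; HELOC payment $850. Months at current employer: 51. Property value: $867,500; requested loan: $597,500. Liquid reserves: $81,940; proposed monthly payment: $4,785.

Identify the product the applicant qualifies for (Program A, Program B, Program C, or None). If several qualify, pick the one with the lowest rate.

Total debts = (155 + 4,785 + 460 + 4,435 + 850) = 10,685; DTI = 10,685/29,050 = 36.8%.
LTV = 597,500/867,500 = 68.9%.
Reserves = 81,940/4,785 = 17.1 months.
Program A: score 586 < 700; DTI 36.8% > 36%; LTV 68.9% ≤ 80%; employment 51 ≥ 6 mo; reserves 17.1 ≥ 4 mo → does not qualify.
Program B: score 586 < 620; DTI 36.8% > 36%; LTV 68.9% ≤ 95%; employment 51 ≥ 6 mo; reserves 17.1 ≥ 2 mo → does not qualify.
Program C: score 586 ≥ 580; DTI 36.8% ≤ 50%; LTV 68.9% ≤ 90% → qualifies.

Program C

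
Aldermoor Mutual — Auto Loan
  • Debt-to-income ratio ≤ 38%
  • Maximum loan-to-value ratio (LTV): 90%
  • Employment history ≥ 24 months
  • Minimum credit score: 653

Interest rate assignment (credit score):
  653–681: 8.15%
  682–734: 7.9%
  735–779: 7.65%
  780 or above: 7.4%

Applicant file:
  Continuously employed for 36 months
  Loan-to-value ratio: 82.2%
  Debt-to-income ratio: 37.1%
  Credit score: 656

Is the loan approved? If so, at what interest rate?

Credit score 656 ≥ 653 (meets minimum)
LTV 82.2% ≤ 90%
Employment 36 ≥ 24 months
DTI 37.1% ≤ 38%
All requirements met. Score 656 falls in the 653–681 tier → 8.15%.

Approved at 8.15%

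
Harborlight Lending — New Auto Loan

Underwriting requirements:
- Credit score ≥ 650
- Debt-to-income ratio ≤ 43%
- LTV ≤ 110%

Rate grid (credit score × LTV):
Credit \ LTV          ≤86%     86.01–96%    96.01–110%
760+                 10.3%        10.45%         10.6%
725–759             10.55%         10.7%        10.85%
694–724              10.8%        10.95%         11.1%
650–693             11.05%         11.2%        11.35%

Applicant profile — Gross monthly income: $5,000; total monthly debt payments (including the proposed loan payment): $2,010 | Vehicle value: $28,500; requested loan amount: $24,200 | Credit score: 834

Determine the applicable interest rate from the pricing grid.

Credit score 834 ≥ 650; Debt-to-income = 2,010/5,000 = 40.2% — meets 43% limit
Loan-to-value = 24,200/28,500 = 84.9% — pass (110% max)
Credit 834 → row 760+; LTV 84.9% → column ≤86%. Grid cell → 10.3%.

10.3%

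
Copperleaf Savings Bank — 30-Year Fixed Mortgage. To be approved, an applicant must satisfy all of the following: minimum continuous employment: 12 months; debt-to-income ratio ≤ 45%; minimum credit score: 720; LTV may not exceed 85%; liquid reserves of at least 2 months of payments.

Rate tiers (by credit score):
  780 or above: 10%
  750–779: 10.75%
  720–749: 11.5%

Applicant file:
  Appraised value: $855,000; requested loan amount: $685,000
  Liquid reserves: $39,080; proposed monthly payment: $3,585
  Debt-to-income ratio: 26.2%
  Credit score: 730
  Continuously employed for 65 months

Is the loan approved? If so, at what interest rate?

Credit score 730 ≥ 720 (meets minimum)
Reserves = 39,080/3,585 = 10.9 months ≥ 2
LTV = 685,000/855,000 = 80.1% ≤ 85%
DTI 26.2% ≤ 45%
Employment 65 ≥ 12 months
All requirements met. Score 730 falls in the 720–749 tier → 11.5%.

Approved at 11.5%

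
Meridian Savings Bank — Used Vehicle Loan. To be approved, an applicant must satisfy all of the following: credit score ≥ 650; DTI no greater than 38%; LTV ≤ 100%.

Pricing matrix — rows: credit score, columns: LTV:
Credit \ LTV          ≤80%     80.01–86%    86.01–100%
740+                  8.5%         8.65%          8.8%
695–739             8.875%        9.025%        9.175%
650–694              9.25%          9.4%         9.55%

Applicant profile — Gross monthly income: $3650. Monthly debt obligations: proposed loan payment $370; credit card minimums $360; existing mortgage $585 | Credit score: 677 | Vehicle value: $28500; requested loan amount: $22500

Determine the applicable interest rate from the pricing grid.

Credit score 677 ≥ 650; Total monthly debts = (370 + 360 + 585) = 1,315. DTI = 1,315/3,650 = 36% ≤ 38%
Loan-to-value = 22,500/28,500 = 78.9% — pass (100% max)
Score 677 is in the 650–694 band; LTV 78.9% is in the ≤80% band → 9.25%.

9.25%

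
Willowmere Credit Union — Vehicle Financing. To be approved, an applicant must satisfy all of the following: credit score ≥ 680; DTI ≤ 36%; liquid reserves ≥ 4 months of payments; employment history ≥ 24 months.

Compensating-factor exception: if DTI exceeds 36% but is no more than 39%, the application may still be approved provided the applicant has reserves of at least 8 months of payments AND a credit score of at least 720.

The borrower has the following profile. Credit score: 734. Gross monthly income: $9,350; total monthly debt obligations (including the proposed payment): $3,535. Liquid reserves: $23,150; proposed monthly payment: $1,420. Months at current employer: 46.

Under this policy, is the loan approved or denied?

Credit score 734 ≥ 680 (meets base)
DTI: 3,535 ÷ 9,350 = 37.8%, over the 36% base limit.
Reserves: 23,150 ÷ 1,420 = 16.3 months (meets 4-month minimum)
Employment 46 ≥ 24 months
37.8% falls in the override range (36%–39%), so the compensating-factor test applies.
Override check — reserves: 16.3 mo (ok); score: 734 (ok).
Both override conditions satisfied; DTI exception granted.

Approved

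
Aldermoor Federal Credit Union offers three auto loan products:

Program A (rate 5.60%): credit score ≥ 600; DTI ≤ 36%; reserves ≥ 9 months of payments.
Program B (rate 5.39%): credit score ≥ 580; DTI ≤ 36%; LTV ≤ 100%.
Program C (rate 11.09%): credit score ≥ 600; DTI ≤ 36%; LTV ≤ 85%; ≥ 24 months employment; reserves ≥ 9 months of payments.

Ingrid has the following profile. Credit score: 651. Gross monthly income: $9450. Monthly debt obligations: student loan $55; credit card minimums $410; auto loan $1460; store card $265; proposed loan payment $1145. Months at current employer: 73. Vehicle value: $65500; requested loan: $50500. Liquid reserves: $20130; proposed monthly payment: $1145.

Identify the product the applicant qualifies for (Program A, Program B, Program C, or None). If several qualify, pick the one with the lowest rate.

Total debts = (55 + 410 + 1,460 + 265 + 1,145) = 3,335; DTI = 3,335/9,450 = 35.3%.
LTV = 50,500/65,500 = 77.1%.
Reserves = 20,130/1,145 = 17.6 months.
Program A: score 651 ≥ 600; DTI 35.3% ≤ 36%; reserves 17.6 ≥ 9 mo → qualifies.
Program B: score 651 ≥ 580; DTI 35.3% ≤ 36%; LTV 77.1% ≤ 100% → qualifies.
Program C: score 651 ≥ 600; DTI 35.3% ≤ 36%; LTV 77.1% ≤ 85%; employment 73 ≥ 24 mo; reserves 17.6 ≥ 9 mo → qualifies.
Qualifying: Program A, Program B, Program C. Lowest rate is 5.39% → Program B.

Program B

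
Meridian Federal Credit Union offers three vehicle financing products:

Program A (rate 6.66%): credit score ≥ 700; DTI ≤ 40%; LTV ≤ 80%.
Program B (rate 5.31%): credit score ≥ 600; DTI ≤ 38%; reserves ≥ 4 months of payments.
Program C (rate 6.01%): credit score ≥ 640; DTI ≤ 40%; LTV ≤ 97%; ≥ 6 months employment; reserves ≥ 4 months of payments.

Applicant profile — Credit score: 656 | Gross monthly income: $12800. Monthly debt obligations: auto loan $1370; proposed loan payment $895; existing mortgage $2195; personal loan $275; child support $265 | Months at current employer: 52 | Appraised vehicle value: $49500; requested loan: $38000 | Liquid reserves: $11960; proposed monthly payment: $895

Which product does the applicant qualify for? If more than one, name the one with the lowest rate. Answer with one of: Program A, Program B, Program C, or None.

Program C

Total debts = (1,370 + 895 + 2,195 + 275 + 265) = 5,000; DTI = 5,000/12,800 = 39.1%.
LTV = 38,000/49,500 = 76.8%.
Reserves = 11,960/895 = 13.4 months.
Program A: score 656 < 700; DTI 39.1% ≤ 40%; LTV 76.8% ≤ 80% → does not qualify.
Program B: score 656 ≥ 600; DTI 39.1% > 38%; reserves 13.4 ≥ 4 mo → does not qualify.
Program C: score 656 ≥ 640; DTI 39.1% ≤ 40%; LTV 76.8% ≤ 97%; employment 52 ≥ 6 mo; reserves 13.4 ≥ 4 mo → qualifies.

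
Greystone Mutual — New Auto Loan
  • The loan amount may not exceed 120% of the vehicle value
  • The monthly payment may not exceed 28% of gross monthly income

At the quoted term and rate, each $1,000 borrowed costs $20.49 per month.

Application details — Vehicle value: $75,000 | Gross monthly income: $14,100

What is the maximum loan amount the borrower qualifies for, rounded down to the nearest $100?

Payment cap: 28% × $14,100 = $3,948/month.
At $20.49 per $1,000, that supports 3,948/20.49 × 1,000 ≈ $192,679 → $192,600.
LTV cap: 120% × $75,000 = $90,000 → $90,000.
Binding constraint: loan-to-value.

$90,000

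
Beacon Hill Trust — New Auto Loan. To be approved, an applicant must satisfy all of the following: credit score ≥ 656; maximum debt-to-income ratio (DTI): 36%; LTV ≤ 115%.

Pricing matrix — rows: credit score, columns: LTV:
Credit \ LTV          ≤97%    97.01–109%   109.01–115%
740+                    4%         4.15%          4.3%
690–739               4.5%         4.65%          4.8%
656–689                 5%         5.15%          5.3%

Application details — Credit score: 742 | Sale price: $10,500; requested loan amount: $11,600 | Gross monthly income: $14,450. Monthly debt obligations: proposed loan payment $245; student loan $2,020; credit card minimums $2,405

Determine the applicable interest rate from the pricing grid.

Credit score 742 ≥ 656; Total monthly debts = (245 + 2,020 + 2,405) = 4,670. Debt-to-income = 4,670/14,450 = 32.3% — meets 36% limit
LTV = 11,600/10,500 = 110.5% ≤ 115%
Row: 742 falls in 740+. Column: 110.5% falls in 109.01–115%. Rate = 4.3%.

4.3%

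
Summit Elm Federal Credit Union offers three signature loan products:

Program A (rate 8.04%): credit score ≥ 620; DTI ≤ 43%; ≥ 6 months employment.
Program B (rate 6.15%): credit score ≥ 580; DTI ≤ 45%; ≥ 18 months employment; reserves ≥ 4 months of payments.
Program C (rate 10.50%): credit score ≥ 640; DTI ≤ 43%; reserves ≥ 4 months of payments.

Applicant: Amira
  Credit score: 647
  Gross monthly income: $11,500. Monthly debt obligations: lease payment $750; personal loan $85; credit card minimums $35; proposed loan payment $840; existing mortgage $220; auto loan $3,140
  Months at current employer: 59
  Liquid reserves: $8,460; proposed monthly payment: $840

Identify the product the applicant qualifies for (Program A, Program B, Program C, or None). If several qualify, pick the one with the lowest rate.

Total debts = (750 + 85 + 35 + 840 + 220 + 3,140) = 5,070; DTI = 5,070/11,500 = 44.1%.
Reserves = 8,460/840 = 10.1 months.
Program A: score 647 ≥ 620; DTI 44.1% > 43%; employment 59 ≥ 6 mo → does not qualify.
Program B: score 647 ≥ 580; DTI 44.1% ≤ 45%; employment 59 ≥ 18 mo; reserves 10.1 ≥ 4 mo → qualifies.
Program C: score 647 ≥ 640; DTI 44.1% > 43%; reserves 10.1 ≥ 4 mo → does not qualify.

Program B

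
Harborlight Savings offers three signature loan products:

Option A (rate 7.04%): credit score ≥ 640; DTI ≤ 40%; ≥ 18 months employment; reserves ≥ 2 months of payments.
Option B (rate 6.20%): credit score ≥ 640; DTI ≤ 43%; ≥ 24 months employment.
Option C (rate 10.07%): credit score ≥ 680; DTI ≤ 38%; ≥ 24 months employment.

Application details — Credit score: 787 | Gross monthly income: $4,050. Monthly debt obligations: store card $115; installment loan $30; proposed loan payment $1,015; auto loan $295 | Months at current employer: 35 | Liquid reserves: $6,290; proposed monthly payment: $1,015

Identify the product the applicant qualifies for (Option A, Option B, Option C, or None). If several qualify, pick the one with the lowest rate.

Option B

Total debts = (115 + 30 + 1,015 + 295) = 1,455; DTI = 1,455/4,050 = 35.9%.
Reserves = 6,290/1,015 = 6.2 months.
Option A: score 787 ≥ 640; DTI 35.9% ≤ 40%; employment 35 ≥ 18 mo; reserves 6.2 ≥ 2 mo → qualifies.
Option B: score 787 ≥ 640; DTI 35.9% ≤ 43%; employment 35 ≥ 24 mo → qualifies.
Option C: score 787 ≥ 680; DTI 35.9% ≤ 38%; employment 35 ≥ 24 mo → qualifies.
Qualifying: Option A, Option B, Option C. Lowest rate is 6.20% → Option B.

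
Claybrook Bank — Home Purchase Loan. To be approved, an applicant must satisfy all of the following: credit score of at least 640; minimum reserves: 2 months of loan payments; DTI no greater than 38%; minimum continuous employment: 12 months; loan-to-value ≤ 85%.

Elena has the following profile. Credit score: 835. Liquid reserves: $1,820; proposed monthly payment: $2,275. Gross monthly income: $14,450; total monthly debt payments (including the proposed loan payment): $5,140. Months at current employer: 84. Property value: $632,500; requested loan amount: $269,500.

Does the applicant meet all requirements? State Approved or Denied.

Credit score 835 ≥ 640 (meets)
Liquid reserves cover 1,820/2,275 = 0.8 months — < 2 required
DTI: 5,140 ÷ 14,450 = 35.6%, within the 38% cap
Employment 84 ≥ 12 months
Loan-to-value = 269,500/632,500 = 42.6% — pass (85% max)
Fails on reserves.

Denied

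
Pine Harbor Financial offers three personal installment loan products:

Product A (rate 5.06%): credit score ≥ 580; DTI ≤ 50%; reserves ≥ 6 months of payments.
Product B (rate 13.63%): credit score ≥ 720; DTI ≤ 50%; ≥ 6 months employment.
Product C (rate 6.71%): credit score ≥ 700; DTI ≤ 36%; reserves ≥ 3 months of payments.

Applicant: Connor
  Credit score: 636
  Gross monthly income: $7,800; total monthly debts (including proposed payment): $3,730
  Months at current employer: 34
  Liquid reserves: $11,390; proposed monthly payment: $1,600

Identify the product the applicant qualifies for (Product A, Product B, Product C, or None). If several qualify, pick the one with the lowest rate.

Product A

DTI = 3,730/7,800 = 47.8%.
Reserves = 11,390/1,600 = 7.1 months.
Product A: score 636 ≥ 580; DTI 47.8% ≤ 50%; reserves 7.1 ≥ 6 mo → qualifies.
Product B: score 636 < 720; DTI 47.8% ≤ 50%; employment 34 ≥ 6 mo → does not qualify.
Product C: score 636 < 700; DTI 47.8% > 36%; reserves 7.1 ≥ 3 mo → does not qualify.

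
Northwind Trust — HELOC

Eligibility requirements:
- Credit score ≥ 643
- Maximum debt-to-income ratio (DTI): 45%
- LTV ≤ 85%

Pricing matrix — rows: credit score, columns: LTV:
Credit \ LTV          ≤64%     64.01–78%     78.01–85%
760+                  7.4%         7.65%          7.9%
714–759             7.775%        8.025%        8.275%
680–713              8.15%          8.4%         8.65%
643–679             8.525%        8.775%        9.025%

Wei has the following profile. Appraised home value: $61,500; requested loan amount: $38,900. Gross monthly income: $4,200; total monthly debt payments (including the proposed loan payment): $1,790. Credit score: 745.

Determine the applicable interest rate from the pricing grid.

7.775%

Credit score 745 ≥ 643; DTI: 1,790 ÷ 4,200 = 42.6%, within the 45% cap
LTV = 38,900/61,500 = 63.3% ≤ 85%
Score 745 is in the 714–759 band; LTV 63.3% is in the ≤64% band → 7.775%.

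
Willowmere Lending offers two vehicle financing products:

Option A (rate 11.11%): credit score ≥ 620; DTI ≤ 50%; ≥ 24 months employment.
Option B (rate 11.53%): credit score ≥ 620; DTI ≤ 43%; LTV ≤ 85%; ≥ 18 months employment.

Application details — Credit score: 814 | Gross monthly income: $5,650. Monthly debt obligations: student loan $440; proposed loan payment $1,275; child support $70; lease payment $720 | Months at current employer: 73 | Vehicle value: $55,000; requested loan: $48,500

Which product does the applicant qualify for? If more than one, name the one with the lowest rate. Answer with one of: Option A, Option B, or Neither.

Total debts = (440 + 1,275 + 70 + 720) = 2,505; DTI = 2,505/5,650 = 44.3%.
LTV = 48,500/55,000 = 88.2%.
Option A: score 814 ≥ 620; DTI 44.3% ≤ 50%; employment 73 ≥ 24 mo → qualifies.
Option B: score 814 ≥ 620; DTI 44.3% > 43%; LTV 88.2% > 85%; employment 73 ≥ 18 mo → does not qualify.

Option A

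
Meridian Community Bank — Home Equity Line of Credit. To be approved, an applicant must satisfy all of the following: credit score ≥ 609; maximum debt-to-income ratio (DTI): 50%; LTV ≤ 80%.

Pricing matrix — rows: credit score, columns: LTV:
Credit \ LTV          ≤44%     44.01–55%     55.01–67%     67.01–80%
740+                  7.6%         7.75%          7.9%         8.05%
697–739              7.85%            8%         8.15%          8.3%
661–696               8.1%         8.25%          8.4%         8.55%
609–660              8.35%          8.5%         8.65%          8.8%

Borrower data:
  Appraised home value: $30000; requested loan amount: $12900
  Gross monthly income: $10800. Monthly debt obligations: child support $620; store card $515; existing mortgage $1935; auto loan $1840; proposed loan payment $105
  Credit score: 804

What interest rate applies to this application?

Credit score 804 ≥ 609; Total monthly debts = (620 + 515 + 1,935 + 1,840 + 105) = 5,015. DTI = 5,015/10,800 = 46.4% ≤ 50%
LTV: 12,900 ÷ 30,000 = 43%, within 80% cap
Credit 804 → row 740+; LTV 43% → column ≤44%. Grid cell → 7.6%.

7.6%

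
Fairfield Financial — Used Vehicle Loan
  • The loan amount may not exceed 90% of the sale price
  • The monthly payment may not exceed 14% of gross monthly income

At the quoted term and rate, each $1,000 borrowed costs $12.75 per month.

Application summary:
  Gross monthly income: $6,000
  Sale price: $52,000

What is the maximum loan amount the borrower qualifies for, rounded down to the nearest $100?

Payment cap: 14% × $6,000 = $840/month.
At $12.75 per $1,000, that supports 840/12.75 × 1,000 ≈ $65,882 → $65,800.
LTV cap: 90% × $52,000 = $46,800 → $46,800.
Binding constraint: loan-to-value.

$46,800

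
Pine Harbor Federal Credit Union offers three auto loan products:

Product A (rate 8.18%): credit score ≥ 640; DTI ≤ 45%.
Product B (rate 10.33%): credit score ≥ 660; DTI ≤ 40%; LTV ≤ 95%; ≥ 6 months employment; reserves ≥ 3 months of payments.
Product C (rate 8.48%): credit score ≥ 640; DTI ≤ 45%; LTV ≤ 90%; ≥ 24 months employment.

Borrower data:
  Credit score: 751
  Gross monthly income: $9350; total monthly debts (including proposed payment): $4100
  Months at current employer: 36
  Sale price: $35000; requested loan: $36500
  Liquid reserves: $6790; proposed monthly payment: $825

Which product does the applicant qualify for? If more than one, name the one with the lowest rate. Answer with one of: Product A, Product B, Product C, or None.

DTI = 4,100/9,350 = 43.9%.
LTV = 36,500/35,000 = 104.3%.
Reserves = 6,790/825 = 8.2 months.
Product A: score 751 ≥ 640; DTI 43.9% ≤ 45% → qualifies.
Product B: score 751 ≥ 660; DTI 43.9% > 40%; LTV 104.3% > 95%; employment 36 ≥ 6 mo; reserves 8.2 ≥ 3 mo → does not qualify.
Product C: score 751 ≥ 640; DTI 43.9% ≤ 45%; LTV 104.3% > 90%; employment 36 ≥ 24 mo → does not qualify.

Product A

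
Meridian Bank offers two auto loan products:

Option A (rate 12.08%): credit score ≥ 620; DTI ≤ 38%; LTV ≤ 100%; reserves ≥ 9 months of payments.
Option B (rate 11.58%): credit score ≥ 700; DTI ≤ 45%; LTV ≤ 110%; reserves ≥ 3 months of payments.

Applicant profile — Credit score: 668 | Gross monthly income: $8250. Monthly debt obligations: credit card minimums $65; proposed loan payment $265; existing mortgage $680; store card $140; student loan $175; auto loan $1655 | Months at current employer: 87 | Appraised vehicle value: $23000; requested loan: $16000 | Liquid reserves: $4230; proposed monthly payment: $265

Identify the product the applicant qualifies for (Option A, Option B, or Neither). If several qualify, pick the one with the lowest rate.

Option A

Total debts = (65 + 265 + 680 + 140 + 175 + 1,655) = 2,980; DTI = 2,980/8,250 = 36.1%.
LTV = 16,000/23,000 = 69.6%.
Reserves = 4,230/265 = 16.0 months.
Option A: score 668 ≥ 620; DTI 36.1% ≤ 38%; LTV 69.6% ≤ 100%; reserves 16.0 ≥ 9 mo → qualifies.
Option B: score 668 < 700; DTI 36.1% ≤ 45%; LTV 69.6% ≤ 110%; reserves 16.0 ≥ 3 mo → does not qualify.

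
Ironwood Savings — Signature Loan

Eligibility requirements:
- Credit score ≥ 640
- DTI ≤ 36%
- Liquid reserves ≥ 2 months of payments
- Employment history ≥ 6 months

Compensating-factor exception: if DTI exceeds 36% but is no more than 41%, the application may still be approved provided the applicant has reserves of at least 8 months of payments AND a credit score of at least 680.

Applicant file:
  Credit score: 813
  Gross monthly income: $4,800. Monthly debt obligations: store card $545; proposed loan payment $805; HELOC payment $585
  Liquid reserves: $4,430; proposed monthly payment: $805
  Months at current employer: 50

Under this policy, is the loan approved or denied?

Denied

Credit score 813 ≥ 640 (meets base)
Total debts = (545 + 805 + 585) = 1,935. DTI = 1,935/4,800 = 40.3% > 36% — standard DTI limit exceeded.
Liquid reserves cover 4,430/805 = 5.5 months — ≥ 2 required
Employment 50 ≥ 6 months
40.3% falls in the override range (36%–41%), so the compensating-factor test applies.
Reserves 5.5 < 8 months; credit score 813 ≥ 680.
Compensating-factor requirement not fully met.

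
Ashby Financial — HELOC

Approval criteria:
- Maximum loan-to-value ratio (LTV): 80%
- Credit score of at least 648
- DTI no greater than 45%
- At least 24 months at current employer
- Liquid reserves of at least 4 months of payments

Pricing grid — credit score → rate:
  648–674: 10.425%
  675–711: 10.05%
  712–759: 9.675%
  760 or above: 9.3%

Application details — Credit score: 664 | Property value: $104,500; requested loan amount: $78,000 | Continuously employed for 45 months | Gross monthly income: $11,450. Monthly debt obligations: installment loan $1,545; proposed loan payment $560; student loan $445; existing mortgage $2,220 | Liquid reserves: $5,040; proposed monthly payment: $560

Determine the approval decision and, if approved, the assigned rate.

Approved at 10.425%

Credit score 664 ≥ 648 (meets minimum)
Total monthly debts = (1,545 + 560 + 445 + 2,220) = 4,770. Debt-to-income = 4,770/11,450 = 41.7% — meets 45% limit
Reserves: 5,040 ÷ 560 = 9.0 months (meets 4-month minimum)
Employment 45 ≥ 24 months
Loan-to-value = 78,000/104,500 = 74.6% — pass (80% max)
All requirements met. Score 664 falls in the 648–674 tier → 10.425%.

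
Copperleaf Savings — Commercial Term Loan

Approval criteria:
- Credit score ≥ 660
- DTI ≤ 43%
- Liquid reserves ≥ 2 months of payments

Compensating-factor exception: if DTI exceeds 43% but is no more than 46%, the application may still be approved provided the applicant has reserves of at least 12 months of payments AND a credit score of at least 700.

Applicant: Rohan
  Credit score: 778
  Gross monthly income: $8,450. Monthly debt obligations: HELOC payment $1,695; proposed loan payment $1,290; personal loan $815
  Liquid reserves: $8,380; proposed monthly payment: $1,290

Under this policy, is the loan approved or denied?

Credit score 778 ≥ 660 (meets base)
Total debts = (1,695 + 1,290 + 815) = 3,800. DTI = 3,800/8,450 = 45% > 43% — standard DTI limit exceeded.
Reserves = 8,380/1,290 = 6.5 months ≥ 2
45% falls in the override range (43%–46%), so the compensating-factor test applies.
Override check — reserves: 6.5 mo (short of 12); score: 778 (ok).
Override conditions not both satisfied; exception does not apply.

Denied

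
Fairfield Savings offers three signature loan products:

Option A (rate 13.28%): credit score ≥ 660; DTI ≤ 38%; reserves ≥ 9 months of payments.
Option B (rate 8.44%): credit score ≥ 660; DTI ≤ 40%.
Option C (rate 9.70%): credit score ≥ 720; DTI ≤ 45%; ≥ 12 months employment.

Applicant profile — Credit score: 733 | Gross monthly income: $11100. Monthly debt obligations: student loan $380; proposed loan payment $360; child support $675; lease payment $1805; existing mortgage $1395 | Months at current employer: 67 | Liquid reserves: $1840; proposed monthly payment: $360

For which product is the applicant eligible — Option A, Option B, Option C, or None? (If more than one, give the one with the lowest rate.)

Option C

Total debts = (380 + 360 + 675 + 1,805 + 1,395) = 4,615; DTI = 4,615/11,100 = 41.6%.
Reserves = 1,840/360 = 5.1 months.
Option A: score 733 ≥ 660; DTI 41.6% > 38%; reserves 5.1 < 9 mo → does not qualify.
Option B: score 733 ≥ 660; DTI 41.6% > 40% → does not qualify.
Option C: score 733 ≥ 720; DTI 41.6% ≤ 45%; employment 67 ≥ 12 mo → qualifies.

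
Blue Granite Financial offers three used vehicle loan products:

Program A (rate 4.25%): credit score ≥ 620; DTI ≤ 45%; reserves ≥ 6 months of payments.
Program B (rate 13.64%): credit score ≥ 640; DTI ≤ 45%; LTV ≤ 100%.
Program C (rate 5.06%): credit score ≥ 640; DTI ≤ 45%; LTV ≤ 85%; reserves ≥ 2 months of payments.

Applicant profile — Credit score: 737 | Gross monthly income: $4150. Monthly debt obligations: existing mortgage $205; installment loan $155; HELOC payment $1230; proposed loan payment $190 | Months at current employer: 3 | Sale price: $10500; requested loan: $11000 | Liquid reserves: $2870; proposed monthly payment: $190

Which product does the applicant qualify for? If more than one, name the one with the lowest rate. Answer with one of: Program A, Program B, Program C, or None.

Total debts = (205 + 155 + 1,230 + 190) = 1,780; DTI = 1,780/4,150 = 42.9%.
LTV = 11,000/10,500 = 104.8%.
Reserves = 2,870/190 = 15.1 months.
Program A: score 737 ≥ 620; DTI 42.9% ≤ 45%; reserves 15.1 ≥ 6 mo → qualifies.
Program B: score 737 ≥ 640; DTI 42.9% ≤ 45%; LTV 104.8% > 100% → does not qualify.
Program C: score 737 ≥ 640; DTI 42.9% ≤ 45%; LTV 104.8% > 85%; reserves 15.1 ≥ 2 mo → does not qualify.

Program A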